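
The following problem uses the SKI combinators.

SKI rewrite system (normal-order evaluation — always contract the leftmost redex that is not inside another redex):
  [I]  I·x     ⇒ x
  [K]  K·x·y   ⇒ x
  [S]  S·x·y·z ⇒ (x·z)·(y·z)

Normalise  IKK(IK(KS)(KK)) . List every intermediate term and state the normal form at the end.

Answer: normal form = K  (in 2 steps)

Derivation:
  start: IKK(IK(KS)(KK))
  step 1: KK(IK(KS)(KK))
  step 2: K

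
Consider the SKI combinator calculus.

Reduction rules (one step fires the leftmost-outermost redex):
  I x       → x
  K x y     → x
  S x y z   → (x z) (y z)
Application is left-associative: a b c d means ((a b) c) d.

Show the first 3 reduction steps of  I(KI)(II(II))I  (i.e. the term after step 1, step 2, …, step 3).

Answer: after 3 steps: I

Working:
  start: I(KI)(II(II))I
  →1  KI(II(II))I
  →2  II
  →3  I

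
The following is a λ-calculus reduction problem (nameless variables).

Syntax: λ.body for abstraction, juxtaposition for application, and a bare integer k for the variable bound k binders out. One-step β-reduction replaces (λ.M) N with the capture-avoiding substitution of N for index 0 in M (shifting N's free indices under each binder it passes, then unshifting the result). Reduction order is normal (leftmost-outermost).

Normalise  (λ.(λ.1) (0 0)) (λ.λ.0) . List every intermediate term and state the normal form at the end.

  start: (λ.(λ.1) (0 0)) (λ.λ.0)
  step 1: (λ.λ.λ.0) ((λ.λ.0) (λ.λ.0))
  step 2: λ.λ.0

Answer: normal form = λ.λ.0  (in 2 steps)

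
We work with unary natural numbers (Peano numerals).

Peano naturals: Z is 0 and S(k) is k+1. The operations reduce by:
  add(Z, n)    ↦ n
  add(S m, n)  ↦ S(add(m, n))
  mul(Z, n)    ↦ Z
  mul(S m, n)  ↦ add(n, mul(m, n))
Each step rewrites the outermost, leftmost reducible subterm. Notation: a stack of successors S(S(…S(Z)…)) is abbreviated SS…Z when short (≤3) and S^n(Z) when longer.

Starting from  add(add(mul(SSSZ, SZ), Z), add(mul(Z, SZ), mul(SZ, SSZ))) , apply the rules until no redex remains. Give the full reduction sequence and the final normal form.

  start: add(add(mul(SSSZ, SZ), Z), add(mul(Z, SZ), mul(SZ, SSZ)))
  →1  add(add(add(SZ, mul(SSZ, SZ)), Z), add(mul(Z, SZ), mul(SZ, SSZ)))
  →2  add(add(S(add(Z, mul(SSZ, SZ))), Z), add(mul(Z, SZ), mul(SZ, SSZ)))
  →3  add(S(add(add(Z, mul(SSZ, SZ)), Z)), add(mul(Z, SZ), mul(SZ, SSZ)))
  →4  S(add(add(add(Z, mul(SSZ, SZ)), Z), add(mul(Z, SZ), mul(SZ, SSZ))))
  →5  S(add(add(mul(SSZ, SZ), Z), add(mul(Z, SZ), mul(SZ, SSZ))))
  →6  S(add(add(add(SZ, mul(SZ, SZ)), Z), add(mul(Z, SZ), mul(SZ, SSZ))))
  →7  S(add(add(S(add(Z, mul(SZ, SZ))), Z), add(mul(Z, SZ), mul(SZ, SSZ))))
  →8  S(add(S(add(add(Z, mul(SZ, SZ)), Z)), add(mul(Z, SZ), mul(SZ, SSZ))))
  →9  S(S(add(add(add(Z, mul(SZ, SZ)), Z), add(mul(Z, SZ), mul(SZ, SSZ)))))
  →10  S(S(add(add(mul(SZ, SZ), Z), add(mul(Z, SZ), mul(SZ, SSZ)))))
  →11  S(S(add(add(add(SZ, mul(Z, SZ)), Z), add(mul(Z, SZ), mul(SZ, SSZ)))))
  →12  S(S(add(add(S(add(Z, mul(Z, SZ))), Z), add(mul(Z, SZ), mul(SZ, SSZ)))))
  →13  S(S(add(S(add(add(Z, mul(Z, SZ)), Z)), add(mul(Z, SZ), mul(SZ, SSZ)))))
  →14  S(S(S(add(add(add(Z, mul(Z, SZ)), Z), add(mul(Z, SZ), mul(SZ, SSZ))))))
  →15  S(S(S(add(add(mul(Z, SZ), Z), add(mul(Z, SZ), mul(SZ, SSZ))))))
  →16  S(S(S(add(add(Z, Z), add(mul(Z, SZ), mul(SZ, SSZ))))))
  →17  S(S(S(add(Z, add(mul(Z, SZ), mul(SZ, SSZ))))))
  →18  S(S(S(add(mul(Z, SZ), mul(SZ, SSZ)))))
  →19  S(S(S(add(Z, mul(SZ, SSZ)))))
  →20  S(S(S(mul(SZ, SSZ))))
  →21  S(S(S(add(SSZ, mul(Z, SSZ)))))
  →22  S(S(S(S(add(SZ, mul(Z, SSZ))))))
  →23  S(S(S(S(S(add(Z, mul(Z, SSZ)))))))
  →24  S(S(S(S(S(mul(Z, SSZ))))))
  →25  S^5(Z)

Answer: normal form = S^5(Z)  (in 25 steps)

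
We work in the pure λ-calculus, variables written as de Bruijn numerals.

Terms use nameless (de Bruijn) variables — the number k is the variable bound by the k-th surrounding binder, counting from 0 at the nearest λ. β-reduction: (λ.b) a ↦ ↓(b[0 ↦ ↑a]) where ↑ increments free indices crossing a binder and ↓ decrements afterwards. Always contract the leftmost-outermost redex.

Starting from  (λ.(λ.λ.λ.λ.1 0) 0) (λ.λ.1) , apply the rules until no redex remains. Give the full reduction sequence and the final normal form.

  start: (λ.(λ.λ.λ.λ.1 0) 0) (λ.λ.1)
  →1  (λ.λ.λ.λ.1 0) (λ.λ.1)
  →2  λ.λ.λ.1 0

Answer: normal form = λ.λ.λ.1 0  (in 2 steps)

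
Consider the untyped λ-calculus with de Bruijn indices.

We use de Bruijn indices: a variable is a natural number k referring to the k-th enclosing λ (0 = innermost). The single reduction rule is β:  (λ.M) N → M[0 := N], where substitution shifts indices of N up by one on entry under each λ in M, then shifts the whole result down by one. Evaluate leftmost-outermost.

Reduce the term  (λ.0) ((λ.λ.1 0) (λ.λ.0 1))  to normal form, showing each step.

  start: (λ.0) ((λ.λ.1 0) (λ.λ.0 1))
  →1  (λ.λ.1 0) (λ.λ.0 1)
  →2  λ.(λ.λ.0 1) 0
  →3  λ.λ.0 1

Answer: normal form = λ.λ.0 1  (in 3 steps)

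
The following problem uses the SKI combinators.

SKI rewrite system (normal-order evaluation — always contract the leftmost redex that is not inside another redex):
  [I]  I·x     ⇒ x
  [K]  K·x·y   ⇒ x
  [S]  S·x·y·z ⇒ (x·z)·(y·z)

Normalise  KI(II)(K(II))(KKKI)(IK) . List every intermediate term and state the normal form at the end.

  start: KI(II)(K(II))(KKKI)(IK)
  [1] I(K(II))(KKKI)(IK)
  [2] K(II)(KKKI)(IK)
  [3] II(IK)
  [4] I(IK)
  [5] IK
  [6] K

Answer: normal form = K  (in 6 steps)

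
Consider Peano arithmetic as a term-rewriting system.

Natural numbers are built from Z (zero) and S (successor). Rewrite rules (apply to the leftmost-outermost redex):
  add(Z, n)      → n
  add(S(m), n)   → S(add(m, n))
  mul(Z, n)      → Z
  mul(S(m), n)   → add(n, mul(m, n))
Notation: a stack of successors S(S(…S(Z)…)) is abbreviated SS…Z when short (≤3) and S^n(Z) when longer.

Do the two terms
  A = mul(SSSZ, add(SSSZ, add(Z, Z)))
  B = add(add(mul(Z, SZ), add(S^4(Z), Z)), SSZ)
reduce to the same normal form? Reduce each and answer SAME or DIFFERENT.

Term A:
  start: mul(SSSZ, add(SSSZ, add(Z, Z)))
  step 1: add(add(SSSZ, add(Z, Z)), mul(SSZ, add(SSSZ, add(Z, Z))))
  step 2: add(S(add(SSZ, add(Z, Z))), mul(SSZ, add(SSSZ, add(Z, Z))))
  step 3: S(add(add(SSZ, add(Z, Z)), mul(SSZ, add(SSSZ, add(Z, Z)))))
  step 4: S(add(S(add(SZ, add(Z, Z))), mul(SSZ, add(SSSZ, add(Z, Z)))))
  step 5: S(S(add(add(SZ, add(Z, Z)), mul(SSZ, add(SSSZ, add(Z, Z))))))
  step 6: S(S(add(S(add(Z, add(Z, Z))), mul(SSZ, add(SSSZ, add(Z, Z))))))
  step 7: S(S(S(add(add(Z, add(Z, Z)), mul(SSZ, add(SSSZ, add(Z, Z)))))))
  step 8: S(S(S(add(add(Z, Z), mul(SSZ, add(SSSZ, add(Z, Z)))))))
  step 9: S(S(S(add(Z, mul(SSZ, add(SSSZ, add(Z, Z)))))))
  step 10: S(S(S(mul(SSZ, add(SSSZ, add(Z, Z))))))
  step 11: S(S(S(add(add(SSSZ, add(Z, Z)), mul(SZ, add(SSSZ, add(Z, Z)))))))
  step 12: S(S(S(add(S(add(SSZ, add(Z, Z))), mul(SZ, add(SSSZ, add(Z, Z)))))))
  step 13: S(S(S(S(add(add(SSZ, add(Z, Z)), mul(SZ, add(SSSZ, add(Z, Z))))))))
  step 14: S(S(S(S(add(S(add(SZ, add(Z, Z))), mul(SZ, add(SSSZ, add(Z, Z))))))))
  step 15: S(S(S(S(S(add(add(SZ, add(Z, Z)), mul(SZ, add(SSSZ, add(Z, Z)))))))))
  step 16: S(S(S(S(S(add(S(add(Z, add(Z, Z))), mul(SZ, add(SSSZ, add(Z, Z)))))))))
  step 17: S(S(S(S(S(S(add(add(Z, add(Z, Z)), mul(SZ, add(SSSZ, add(Z, Z))))))))))
  step 18: S(S(S(S(S(S(add(add(Z, Z), mul(SZ, add(SSSZ, add(Z, Z))))))))))
  step 19: S(S(S(S(S(S(add(Z, mul(SZ, add(SSSZ, add(Z, Z))))))))))
  step 20: S(S(S(S(S(S(mul(SZ, add(SSSZ, add(Z, Z)))))))))
  step 21: S(S(S(S(S(S(add(add(SSSZ, add(Z, Z)), mul(Z, add(SSSZ, add(Z, Z))))))))))
  step 22: S(S(S(S(S(S(add(S(add(SSZ, add(Z, Z))), mul(Z, add(SSSZ, add(Z, Z))))))))))
  step 23: S(S(S(S(S(S(S(add(add(SSZ, add(Z, Z)), mul(Z, add(SSSZ, add(Z, Z)))))))))))
  step 24: S(S(S(S(S(S(S(add(S(add(SZ, add(Z, Z))), mul(Z, add(SSSZ, add(Z, Z)))))))))))
  step 25: S(S(S(S(S(S(S(S(add(add(SZ, add(Z, Z)), mul(Z, add(SSSZ, add(Z, Z))))))))))))
  step 26: S(S(S(S(S(S(S(S(add(S(add(Z, add(Z, Z))), mul(Z, add(SSSZ, add(Z, Z))))))))))))
  step 27: S(S(S(S(S(S(S(S(S(add(add(Z, add(Z, Z)), mul(Z, add(SSSZ, add(Z, Z)))))))))))))
  step 28: S(S(S(S(S(S(S(S(S(add(add(Z, Z), mul(Z, add(SSSZ, add(Z, Z)))))))))))))
  step 29: S(S(S(S(S(S(S(S(S(add(Z, mul(Z, add(SSSZ, add(Z, Z)))))))))))))
  step 30: S(S(S(S(S(S(S(S(S(mul(Z, add(SSSZ, add(Z, Z))))))))))))
  step 31: S^9(Z)

Term B:
  start: add(add(mul(Z, SZ), add(S^4(Z), Z)), SSZ)
  step 1: add(add(Z, add(S^4(Z), Z)), SSZ)
  step 2: add(add(S^4(Z), Z), SSZ)
  step 3: add(S(add(SSSZ, Z)), SSZ)
  step 4: S(add(add(SSSZ, Z), SSZ))
  step 5: S(add(S(add(SSZ, Z)), SSZ))
  step 6: S(S(add(add(SSZ, Z), SSZ)))
  step 7: S(S(add(S(add(SZ, Z)), SSZ)))
  step 8: S(S(S(add(add(SZ, Z), SSZ))))
  step 9: S(S(S(add(S(add(Z, Z)), SSZ))))
  step 10: S(S(S(S(add(add(Z, Z), SSZ)))))
  step 11: S(S(S(S(add(Z, SSZ)))))
  step 12: S^6(Z)

Answer: DIFFERENT — A ⇓ S^9(Z), B ⇓ S^6(Z)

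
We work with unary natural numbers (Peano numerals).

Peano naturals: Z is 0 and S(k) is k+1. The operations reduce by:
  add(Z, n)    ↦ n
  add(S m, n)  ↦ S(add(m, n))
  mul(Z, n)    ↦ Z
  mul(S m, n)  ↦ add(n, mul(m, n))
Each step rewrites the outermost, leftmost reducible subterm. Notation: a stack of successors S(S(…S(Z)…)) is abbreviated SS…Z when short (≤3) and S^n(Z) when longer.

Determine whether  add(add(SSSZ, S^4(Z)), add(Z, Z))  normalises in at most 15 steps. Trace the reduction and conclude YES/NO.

Answer: YES — reaches normal form S^7(Z) in 13 ≤ 15 steps

Working:
  start: add(add(SSSZ, S^4(Z)), add(Z, Z))
  [1] add(S(add(SSZ, S^4(Z))), add(Z, Z))
  [2] S(add(add(SSZ, S^4(Z)), add(Z, Z)))
  [3] S(add(S(add(SZ, S^4(Z))), add(Z, Z)))
  [4] S(S(add(add(SZ, S^4(Z)), add(Z, Z))))
  [5] S(S(add(S(add(Z, S^4(Z))), add(Z, Z))))
  [6] S(S(S(add(add(Z, S^4(Z)), add(Z, Z)))))
  [7] S(S(S(add(S^4(Z), add(Z, Z)))))
  [8] S(S(S(S(add(SSSZ, add(Z, Z))))))
  [9] S(S(S(S(S(add(SSZ, add(Z, Z)))))))
  [10] S(S(S(S(S(S(add(SZ, add(Z, Z))))))))
  [11] S(S(S(S(S(S(S(add(Z, add(Z, Z)))))))))
  [12] S(S(S(S(S(S(S(add(Z, Z))))))))
  [13] S^7(Z)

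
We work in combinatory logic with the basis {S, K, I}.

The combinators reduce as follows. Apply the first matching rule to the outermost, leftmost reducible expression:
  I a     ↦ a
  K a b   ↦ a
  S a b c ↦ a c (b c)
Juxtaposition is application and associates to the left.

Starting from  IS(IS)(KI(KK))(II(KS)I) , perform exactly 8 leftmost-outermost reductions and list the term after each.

Answer: after 8 steps: SS(II(KS)I)

Working:
  start: IS(IS)(KI(KK))(II(KS)I)
  step 1: S(IS)(KI(KK))(II(KS)I)
  step 2: IS(II(KS)I)(KI(KK)(II(KS)I))
  step 3: S(II(KS)I)(KI(KK)(II(KS)I))
  step 4: S(I(KS)I)(KI(KK)(II(KS)I))
  step 5: S(KSI)(KI(KK)(II(KS)I))
  step 6: SS(KI(KK)(II(KS)I))
  step 7: SS(I(II(KS)I))
  step 8: SS(II(KS)I)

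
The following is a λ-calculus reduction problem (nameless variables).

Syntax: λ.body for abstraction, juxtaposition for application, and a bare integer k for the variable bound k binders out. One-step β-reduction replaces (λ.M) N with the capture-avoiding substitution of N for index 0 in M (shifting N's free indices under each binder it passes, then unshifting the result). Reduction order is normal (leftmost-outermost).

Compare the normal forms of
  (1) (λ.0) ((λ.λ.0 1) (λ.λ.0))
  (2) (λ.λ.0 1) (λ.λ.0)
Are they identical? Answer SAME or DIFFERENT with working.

Answer: SAME — A ⇓ λ.0 (λ.λ.0), B ⇓ λ.0 (λ.λ.0)

Derivation:
Term A:
  start: (λ.0) ((λ.λ.0 1) (λ.λ.0))
  [1] (λ.λ.0 1) (λ.λ.0)
  [2] λ.0 (λ.λ.0)

Term B:
  start: (λ.λ.0 1) (λ.λ.0)
  [1] λ.0 (λ.λ.0)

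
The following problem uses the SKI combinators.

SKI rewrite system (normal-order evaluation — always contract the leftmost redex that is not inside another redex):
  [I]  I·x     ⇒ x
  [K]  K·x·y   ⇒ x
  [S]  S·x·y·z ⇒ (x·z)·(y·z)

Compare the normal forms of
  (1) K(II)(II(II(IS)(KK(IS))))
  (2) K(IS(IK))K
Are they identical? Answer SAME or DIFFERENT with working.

Answer: DIFFERENT — A ⇓ I, B ⇓ SK

Derivation:
Term A:
  start: K(II)(II(II(IS)(KK(IS))))
  step 1: II
  step 2: I

Term B:
  start: K(IS(IK))K
  step 1: IS(IK)
  step 2: S(IK)
  step 3: SK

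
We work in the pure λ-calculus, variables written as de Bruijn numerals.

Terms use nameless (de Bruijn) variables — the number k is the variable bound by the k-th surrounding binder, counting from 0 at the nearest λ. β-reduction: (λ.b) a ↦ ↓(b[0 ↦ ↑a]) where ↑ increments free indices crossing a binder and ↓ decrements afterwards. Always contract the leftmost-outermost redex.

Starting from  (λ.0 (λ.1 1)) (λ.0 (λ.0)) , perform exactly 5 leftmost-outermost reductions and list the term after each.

  start: (λ.0 (λ.1 1)) (λ.0 (λ.0))
  →1  (λ.0 (λ.0)) (λ.(λ.0 (λ.0)) (λ.0 (λ.0)))
  →2  (λ.(λ.0 (λ.0)) (λ.0 (λ.0))) (λ.0)
  →3  (λ.0 (λ.0)) (λ.0 (λ.0))
  →4  (λ.0 (λ.0)) (λ.0)
  →5  (λ.0) (λ.0)

Answer: after 5 steps: (λ.0) (λ.0)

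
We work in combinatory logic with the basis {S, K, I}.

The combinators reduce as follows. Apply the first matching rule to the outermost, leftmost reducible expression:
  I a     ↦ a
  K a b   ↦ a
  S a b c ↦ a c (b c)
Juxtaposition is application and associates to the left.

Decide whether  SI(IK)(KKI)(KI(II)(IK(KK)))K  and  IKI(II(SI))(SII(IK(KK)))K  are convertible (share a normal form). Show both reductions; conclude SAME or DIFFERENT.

Answer: SAME — A ⇓ K, B ⇓ K

Reduction:
Term A:
  start: SI(IK)(KKI)(KI(II)(IK(KK)))K
  [1] I(KKI)(IK(KKI))(KI(II)(IK(KK)))K
  [2] KKI(IK(KKI))(KI(II)(IK(KK)))K
  [3] K(IK(KKI))(KI(II)(IK(KK)))K
  [4] IK(KKI)K
  [5] K(KKI)K
  [6] KKI
  [7] K

Term B:
  start: IKI(II(SI))(SII(IK(KK)))K
  [1] KI(II(SI))(SII(IK(KK)))K
  [2] I(SII(IK(KK)))K
  [3] SII(IK(KK))K
  [4] I(IK(KK))(I(IK(KK)))K
  [5] IK(KK)(I(IK(KK)))K
  [6] K(KK)(I(IK(KK)))K
  [7] KKK
  [8] K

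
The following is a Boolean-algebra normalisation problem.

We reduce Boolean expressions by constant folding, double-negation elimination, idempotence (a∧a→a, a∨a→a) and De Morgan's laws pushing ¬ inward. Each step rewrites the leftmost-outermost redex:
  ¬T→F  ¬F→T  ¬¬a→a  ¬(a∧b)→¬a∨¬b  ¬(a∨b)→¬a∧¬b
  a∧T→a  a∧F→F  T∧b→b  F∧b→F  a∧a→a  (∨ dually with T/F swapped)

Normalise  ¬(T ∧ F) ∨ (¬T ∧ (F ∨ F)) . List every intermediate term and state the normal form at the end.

  start: ¬(T ∧ F) ∨ (¬T ∧ (F ∨ F))
  step 1: (¬T ∨ ¬F) ∨ (¬T ∧ (F ∨ F))
  step 2: (F ∨ ¬F) ∨ (¬T ∧ (F ∨ F))
  step 3: ¬F ∨ (¬T ∧ (F ∨ F))
  step 4: T ∨ (¬T ∧ (F ∨ F))
  step 5: T

Answer: normal form = T  (in 5 steps)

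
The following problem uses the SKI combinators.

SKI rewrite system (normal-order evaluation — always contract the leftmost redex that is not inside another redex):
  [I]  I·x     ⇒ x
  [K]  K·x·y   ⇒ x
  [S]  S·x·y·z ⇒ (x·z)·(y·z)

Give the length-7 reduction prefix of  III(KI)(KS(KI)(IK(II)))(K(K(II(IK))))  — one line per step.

  start: III(KI)(KS(KI)(IK(II)))(K(K(II(IK))))
  step 1: II(KI)(KS(KI)(IK(II)))(K(K(II(IK))))
  step 2: I(KI)(KS(KI)(IK(II)))(K(K(II(IK))))
  step 3: KI(KS(KI)(IK(II)))(K(K(II(IK))))
  step 4: I(K(K(II(IK))))
  step 5: K(K(II(IK)))
  step 6: K(K(I(IK)))
  step 7: K(K(IK))

Answer: after 7 steps: K(K(IK))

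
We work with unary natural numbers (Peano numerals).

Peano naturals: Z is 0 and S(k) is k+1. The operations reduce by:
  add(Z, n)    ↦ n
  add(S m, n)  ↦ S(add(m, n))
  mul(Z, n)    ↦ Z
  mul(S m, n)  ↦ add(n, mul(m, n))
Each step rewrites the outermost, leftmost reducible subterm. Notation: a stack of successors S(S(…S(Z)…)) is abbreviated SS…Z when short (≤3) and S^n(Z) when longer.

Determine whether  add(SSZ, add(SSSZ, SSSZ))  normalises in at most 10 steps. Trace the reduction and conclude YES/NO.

Answer: YES — reaches normal form S^8(Z) in 7 ≤ 10 steps

Working:
  start: add(SSZ, add(SSSZ, SSSZ))
  step 1: S(add(SZ, add(SSSZ, SSSZ)))
  step 2: S(S(add(Z, add(SSSZ, SSSZ))))
  step 3: S(S(add(SSSZ, SSSZ)))
  step 4: S(S(S(add(SSZ, SSSZ))))
  step 5: S(S(S(S(add(SZ, SSSZ)))))
  step 6: S(S(S(S(S(add(Z, SSSZ))))))
  step 7: S^8(Z)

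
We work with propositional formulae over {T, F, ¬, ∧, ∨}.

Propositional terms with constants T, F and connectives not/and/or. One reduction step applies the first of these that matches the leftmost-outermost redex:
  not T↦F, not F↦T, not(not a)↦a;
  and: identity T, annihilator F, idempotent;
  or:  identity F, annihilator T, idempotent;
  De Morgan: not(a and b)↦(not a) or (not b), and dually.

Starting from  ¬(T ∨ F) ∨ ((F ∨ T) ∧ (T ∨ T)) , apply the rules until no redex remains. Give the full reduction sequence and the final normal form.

Answer: normal form = T  (in 7 steps)

Working:
  start: ¬(T ∨ F) ∨ ((F ∨ T) ∧ (T ∨ T))
  step 1: (¬T ∧ ¬F) ∨ ((F ∨ T) ∧ (T ∨ T))
  step 2: (F ∧ ¬F) ∨ ((F ∨ T) ∧ (T ∨ T))
  step 3: F ∨ ((F ∨ T) ∧ (T ∨ T))
  step 4: (F ∨ T) ∧ (T ∨ T)
  step 5: T ∧ (T ∨ T)
  step 6: T ∨ T
  step 7: T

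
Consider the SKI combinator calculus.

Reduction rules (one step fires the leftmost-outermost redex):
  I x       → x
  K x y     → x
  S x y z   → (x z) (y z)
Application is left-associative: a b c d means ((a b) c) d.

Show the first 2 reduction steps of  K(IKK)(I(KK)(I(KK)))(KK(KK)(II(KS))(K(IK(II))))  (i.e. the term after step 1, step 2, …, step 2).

Answer: after 2 steps: KK(KK(KK)(II(KS))(K(IK(II))))

Reduction:
  start: K(IKK)(I(KK)(I(KK)))(KK(KK)(II(KS))(K(IK(II))))
  →1  IKK(KK(KK)(II(KS))(K(IK(II))))
  →2  KK(KK(KK)(II(KS))(K(IK(II))))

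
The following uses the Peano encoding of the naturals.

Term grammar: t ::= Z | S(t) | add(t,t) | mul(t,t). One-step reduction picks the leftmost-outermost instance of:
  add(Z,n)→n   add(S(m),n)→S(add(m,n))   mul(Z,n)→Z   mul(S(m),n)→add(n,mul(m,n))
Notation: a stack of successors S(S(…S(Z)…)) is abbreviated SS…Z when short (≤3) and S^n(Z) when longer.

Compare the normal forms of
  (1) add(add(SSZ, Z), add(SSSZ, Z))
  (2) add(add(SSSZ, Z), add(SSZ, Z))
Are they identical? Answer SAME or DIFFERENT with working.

Answer: SAME — A ⇓ S^5(Z), B ⇓ S^5(Z)

Working:
Term A:
  start: add(add(SSZ, Z), add(SSSZ, Z))
  [1] add(S(add(SZ, Z)), add(SSSZ, Z))
  [2] S(add(add(SZ, Z), add(SSSZ, Z)))
  [3] S(add(S(add(Z, Z)), add(SSSZ, Z)))
  [4] S(S(add(add(Z, Z), add(SSSZ, Z))))
  [5] S(S(add(Z, add(SSSZ, Z))))
  [6] S(S(add(SSSZ, Z)))
  [7] S(S(S(add(SSZ, Z))))
  [8] S(S(S(S(add(SZ, Z)))))
  [9] S(S(S(S(S(add(Z, Z))))))
  [10] S^5(Z)

Term B:
  start: add(add(SSSZ, Z), add(SSZ, Z))
  [1] add(S(add(SSZ, Z)), add(SSZ, Z))
  [2] S(add(add(SSZ, Z), add(SSZ, Z)))
  [3] S(add(S(add(SZ, Z)), add(SSZ, Z)))
  [4] S(S(add(add(SZ, Z), add(SSZ, Z))))
  [5] S(S(add(S(add(Z, Z)), add(SSZ, Z))))
  [6] S(S(S(add(add(Z, Z), add(SSZ, Z)))))
  [7] S(S(S(add(Z, add(SSZ, Z)))))
  [8] S(S(S(add(SSZ, Z))))
  [9] S(S(S(S(add(SZ, Z)))))
  [10] S(S(S(S(S(add(Z, Z))))))
  [11] S^5(Z)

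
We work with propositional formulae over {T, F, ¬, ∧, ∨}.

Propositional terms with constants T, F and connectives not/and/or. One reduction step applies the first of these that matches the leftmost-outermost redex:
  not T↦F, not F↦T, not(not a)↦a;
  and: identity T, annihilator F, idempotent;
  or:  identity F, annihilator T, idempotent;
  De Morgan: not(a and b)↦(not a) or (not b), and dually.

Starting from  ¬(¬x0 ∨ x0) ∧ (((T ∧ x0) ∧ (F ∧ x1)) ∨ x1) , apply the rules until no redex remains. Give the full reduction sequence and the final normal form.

  start: ¬(¬x0 ∨ x0) ∧ (((T ∧ x0) ∧ (F ∧ x1)) ∨ x1)
  step 1: (¬¬x0 ∧ ¬x0) ∧ (((T ∧ x0) ∧ (F ∧ x1)) ∨ x1)
  step 2: (x0 ∧ ¬x0) ∧ (((T ∧ x0) ∧ (F ∧ x1)) ∨ x1)
  step 3: (x0 ∧ ¬x0) ∧ ((x0 ∧ (F ∧ x1)) ∨ x1)
  step 4: (x0 ∧ ¬x0) ∧ ((x0 ∧ F) ∨ x1)
  step 5: (x0 ∧ ¬x0) ∧ (F ∨ x1)
  step 6: (x0 ∧ ¬x0) ∧ x1

Answer: normal form = (x0 ∧ ¬x0) ∧ x1  (in 6 steps)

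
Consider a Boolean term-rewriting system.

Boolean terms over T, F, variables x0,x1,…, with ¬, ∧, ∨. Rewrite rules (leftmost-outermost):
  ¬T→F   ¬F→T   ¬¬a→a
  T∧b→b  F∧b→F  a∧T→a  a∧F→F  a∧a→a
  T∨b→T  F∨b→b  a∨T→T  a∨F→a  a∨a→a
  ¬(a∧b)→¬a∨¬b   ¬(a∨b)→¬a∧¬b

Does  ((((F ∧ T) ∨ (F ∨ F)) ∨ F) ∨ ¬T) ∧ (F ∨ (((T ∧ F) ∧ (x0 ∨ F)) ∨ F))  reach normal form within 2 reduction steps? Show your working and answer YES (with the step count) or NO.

  start: ((((F ∧ T) ∨ (F ∨ F)) ∨ F) ∨ ¬T) ∧ (F ∨ (((T ∧ F) ∧ (x0 ∨ F)) ∨ F))
  step 1: (((F ∧ T) ∨ (F ∨ F)) ∨ ¬T) ∧ (F ∨ (((T ∧ F) ∧ (x0 ∨ F)) ∨ F))
  step 2: ((F ∨ (F ∨ F)) ∨ ¬T) ∧ (F ∨ (((T ∧ F) ∧ (x0 ∨ F)) ∨ F))

Answer: NO — after 2 steps the term is ((F ∨ (F ∨ F)) ∨ ¬T) ∧ (F ∨ (((T ∧ F) ∧ (x0 ∨ F)) ∨ F)), not yet normal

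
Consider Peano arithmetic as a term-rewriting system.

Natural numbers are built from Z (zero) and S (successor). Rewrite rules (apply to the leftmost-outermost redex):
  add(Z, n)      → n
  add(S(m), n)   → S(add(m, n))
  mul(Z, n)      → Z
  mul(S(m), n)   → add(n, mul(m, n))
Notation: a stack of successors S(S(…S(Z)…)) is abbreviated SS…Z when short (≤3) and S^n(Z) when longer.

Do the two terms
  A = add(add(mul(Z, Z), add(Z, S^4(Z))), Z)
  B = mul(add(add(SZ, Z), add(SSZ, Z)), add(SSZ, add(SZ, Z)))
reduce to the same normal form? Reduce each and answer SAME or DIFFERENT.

Term A:
  start: add(add(mul(Z, Z), add(Z, S^4(Z))), Z)
  step 1: add(add(Z, add(Z, S^4(Z))), Z)
  step 2: add(add(Z, S^4(Z)), Z)
  step 3: add(S^4(Z), Z)
  step 4: S(add(SSSZ, Z))
  step 5: S(S(add(SSZ, Z)))
  step 6: S(S(S(add(SZ, Z))))
  step 7: S(S(S(S(add(Z, Z)))))
  step 8: S^4(Z)

Term B:
  start: mul(add(add(SZ, Z), add(SSZ, Z)), add(SSZ, add(SZ, Z)))
  step 1: mul(add(S(add(Z, Z)), add(SSZ, Z)), add(SSZ, add(SZ, Z)))
  step 2: mul(S(add(add(Z, Z), add(SSZ, Z))), add(SSZ, add(SZ, Z)))
  step 3: add(add(SSZ, add(SZ, Z)), mul(add(add(Z, Z), add(SSZ, Z)), add(SSZ, add(SZ, Z))))
  step 4: add(S(add(SZ, add(SZ, Z))), mul(add(add(Z, Z), add(SSZ, Z)), add(SSZ, add(SZ, Z))))
  step 5: S(add(add(SZ, add(SZ, Z)), mul(add(add(Z, Z), add(SSZ, Z)), add(SSZ, add(SZ, Z)))))
  step 6: S(add(S(add(Z, add(SZ, Z))), mul(add(add(Z, Z), add(SSZ, Z)), add(SSZ, add(SZ, Z)))))
  step 7: S(S(add(add(Z, add(SZ, Z)), mul(add(add(Z, Z), add(SSZ, Z)), add(SSZ, add(SZ, Z))))))
  step 8: S(S(add(add(SZ, Z), mul(add(add(Z, Z), add(SSZ, Z)), add(SSZ, add(SZ, Z))))))
  step 9: S(S(add(S(add(Z, Z)), mul(add(add(Z, Z), add(SSZ, Z)), add(SSZ, add(SZ, Z))))))
  step 10: S(S(S(add(add(Z, Z), mul(add(add(Z, Z), add(SSZ, Z)), add(SSZ, add(SZ, Z)))))))
  step 11: S(S(S(add(Z, mul(add(add(Z, Z), add(SSZ, Z)), add(SSZ, add(SZ, Z)))))))
  step 12: S(S(S(mul(add(add(Z, Z), add(SSZ, Z)), add(SSZ, add(SZ, Z))))))
  step 13: S(S(S(mul(add(Z, add(SSZ, Z)), add(SSZ, add(SZ, Z))))))
  step 14: S(S(S(mul(add(SSZ, Z), add(SSZ, add(SZ, Z))))))
  step 15: S(S(S(mul(S(add(SZ, Z)), add(SSZ, add(SZ, Z))))))
  step 16: S(S(S(add(add(SSZ, add(SZ, Z)), mul(add(SZ, Z), add(SSZ, add(SZ, Z)))))))
  step 17: S(S(S(add(S(add(SZ, add(SZ, Z))), mul(add(SZ, Z), add(SSZ, add(SZ, Z)))))))
  step 18: S(S(S(S(add(add(SZ, add(SZ, Z)), mul(add(SZ, Z), add(SSZ, add(SZ, Z))))))))
  step 19: S(S(S(S(add(S(add(Z, add(SZ, Z))), mul(add(SZ, Z), add(SSZ, add(SZ, Z))))))))
  step 20: S(S(S(S(S(add(add(Z, add(SZ, Z)), mul(add(SZ, Z), add(SSZ, add(SZ, Z)))))))))
  step 21: S(S(S(S(S(add(add(SZ, Z), mul(add(SZ, Z), add(SSZ, add(SZ, Z)))))))))
  step 22: S(S(S(S(S(add(S(add(Z, Z)), mul(add(SZ, Z), add(SSZ, add(SZ, Z)))))))))
  step 23: S(S(S(S(S(S(add(add(Z, Z), mul(add(SZ, Z), add(SSZ, add(SZ, Z))))))))))
  step 24: S(S(S(S(S(S(add(Z, mul(add(SZ, Z), add(SSZ, add(SZ, Z))))))))))
  step 25: S(S(S(S(S(S(mul(add(SZ, Z), add(SSZ, add(SZ, Z)))))))))
  step 26: S(S(S(S(S(S(mul(S(add(Z, Z)), add(SSZ, add(SZ, Z)))))))))
  step 27: S(S(S(S(S(S(add(add(SSZ, add(SZ, Z)), mul(add(Z, Z), add(SSZ, add(SZ, Z))))))))))
  step 28: S(S(S(S(S(S(add(S(add(SZ, add(SZ, Z))), mul(add(Z, Z), add(SSZ, add(SZ, Z))))))))))
  step 29: S(S(S(S(S(S(S(add(add(SZ, add(SZ, Z)), mul(add(Z, Z), add(SSZ, add(SZ, Z)))))))))))
  step 30: S(S(S(S(S(S(S(add(S(add(Z, add(SZ, Z))), mul(add(Z, Z), add(SSZ, add(SZ, Z)))))))))))
  step 31: S(S(S(S(S(S(S(S(add(add(Z, add(SZ, Z)), mul(add(Z, Z), add(SSZ, add(SZ, Z))))))))))))
  step 32: S(S(S(S(S(S(S(S(add(add(SZ, Z), mul(add(Z, Z), add(SSZ, add(SZ, Z))))))))))))
  step 33: S(S(S(S(S(S(S(S(add(S(add(Z, Z)), mul(add(Z, Z), add(SSZ, add(SZ, Z))))))))))))
  step 34: S(S(S(S(S(S(S(S(S(add(add(Z, Z), mul(add(Z, Z), add(SSZ, add(SZ, Z)))))))))))))
  step 35: S(S(S(S(S(S(S(S(S(add(Z, mul(add(Z, Z), add(SSZ, add(SZ, Z)))))))))))))
  step 36: S(S(S(S(S(S(S(S(S(mul(add(Z, Z), add(SSZ, add(SZ, Z))))))))))))
  step 37: S(S(S(S(S(S(S(S(S(mul(Z, add(SSZ, add(SZ, Z))))))))))))
  step 38: S^9(Z)

Answer: DIFFERENT — A ⇓ S^4(Z), B ⇓ S^9(Z)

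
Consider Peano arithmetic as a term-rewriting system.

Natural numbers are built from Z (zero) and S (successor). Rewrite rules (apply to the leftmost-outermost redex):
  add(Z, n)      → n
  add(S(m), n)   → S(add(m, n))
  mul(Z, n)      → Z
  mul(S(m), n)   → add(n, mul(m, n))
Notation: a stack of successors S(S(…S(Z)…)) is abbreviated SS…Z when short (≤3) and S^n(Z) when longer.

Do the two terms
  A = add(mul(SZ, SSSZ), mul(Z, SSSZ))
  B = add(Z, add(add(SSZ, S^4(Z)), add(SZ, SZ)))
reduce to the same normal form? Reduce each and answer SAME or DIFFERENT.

Answer: DIFFERENT — A ⇓ SSSZ, B ⇓ S^8(Z)

Derivation:
Term A:
  start: add(mul(SZ, SSSZ), mul(Z, SSSZ))
  step 1: add(add(SSSZ, mul(Z, SSSZ)), mul(Z, SSSZ))
  step 2: add(S(add(SSZ, mul(Z, SSSZ))), mul(Z, SSSZ))
  step 3: S(add(add(SSZ, mul(Z, SSSZ)), mul(Z, SSSZ)))
  step 4: S(add(S(add(SZ, mul(Z, SSSZ))), mul(Z, SSSZ)))
  step 5: S(S(add(add(SZ, mul(Z, SSSZ)), mul(Z, SSSZ))))
  step 6: S(S(add(S(add(Z, mul(Z, SSSZ))), mul(Z, SSSZ))))
  step 7: S(S(S(add(add(Z, mul(Z, SSSZ)), mul(Z, SSSZ)))))
  step 8: S(S(S(add(mul(Z, SSSZ), mul(Z, SSSZ)))))
  step 9: S(S(S(add(Z, mul(Z, SSSZ)))))
  step 10: S(S(S(mul(Z, SSSZ))))
  step 11: SSSZ

Term B:
  start: add(Z, add(add(SSZ, S^4(Z)), add(SZ, SZ)))
  step 1: add(add(SSZ, S^4(Z)), add(SZ, SZ))
  step 2: add(S(add(SZ, S^4(Z))), add(SZ, SZ))
  step 3: S(add(add(SZ, S^4(Z)), add(SZ, SZ)))
  step 4: S(add(S(add(Z, S^4(Z))), add(SZ, SZ)))
  step 5: S(S(add(add(Z, S^4(Z)), add(SZ, SZ))))
  step 6: S(S(add(S^4(Z), add(SZ, SZ))))
  step 7: S(S(S(add(SSSZ, add(SZ, SZ)))))
  step 8: S(S(S(S(add(SSZ, add(SZ, SZ))))))
  step 9: S(S(S(S(S(add(SZ, add(SZ, SZ)))))))
  step 10: S(S(S(S(S(S(add(Z, add(SZ, SZ))))))))
  step 11: S(S(S(S(S(S(add(SZ, SZ)))))))
  step 12: S(S(S(S(S(S(S(add(Z, SZ))))))))
  step 13: S^8(Z)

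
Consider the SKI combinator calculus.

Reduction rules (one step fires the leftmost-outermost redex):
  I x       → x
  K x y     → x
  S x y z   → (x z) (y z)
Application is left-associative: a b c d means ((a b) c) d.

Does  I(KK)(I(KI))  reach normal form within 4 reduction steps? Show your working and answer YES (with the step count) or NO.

Answer: YES — reaches normal form K in 2 ≤ 4 steps

Reduction:
  start: I(KK)(I(KI))
  [1] KK(I(KI))
  [2] K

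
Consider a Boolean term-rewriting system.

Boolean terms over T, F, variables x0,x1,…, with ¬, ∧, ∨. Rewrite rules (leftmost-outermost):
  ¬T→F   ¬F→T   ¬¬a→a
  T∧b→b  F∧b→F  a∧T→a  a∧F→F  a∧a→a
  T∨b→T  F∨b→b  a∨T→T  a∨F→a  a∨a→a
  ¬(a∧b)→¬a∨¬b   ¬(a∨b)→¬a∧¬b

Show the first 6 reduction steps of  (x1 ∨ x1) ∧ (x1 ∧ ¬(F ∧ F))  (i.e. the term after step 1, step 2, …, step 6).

  start: (x1 ∨ x1) ∧ (x1 ∧ ¬(F ∧ F))
  step 1: x1 ∧ (x1 ∧ ¬(F ∧ F))
  step 2: x1 ∧ (x1 ∧ (¬F ∨ ¬F))
  step 3: x1 ∧ (x1 ∧ ¬F)
  step 4: x1 ∧ (x1 ∧ T)
  step 5: x1 ∧ x1
  step 6: x1

Answer: after 6 steps: x1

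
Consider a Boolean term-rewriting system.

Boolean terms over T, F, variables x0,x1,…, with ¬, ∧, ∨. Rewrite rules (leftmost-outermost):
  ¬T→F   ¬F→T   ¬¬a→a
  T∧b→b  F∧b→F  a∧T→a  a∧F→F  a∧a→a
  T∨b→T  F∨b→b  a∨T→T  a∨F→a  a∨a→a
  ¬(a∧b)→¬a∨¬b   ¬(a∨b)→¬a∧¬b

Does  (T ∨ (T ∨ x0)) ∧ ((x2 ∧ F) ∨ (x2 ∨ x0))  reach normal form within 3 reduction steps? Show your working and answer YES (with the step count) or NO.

Answer: NO — after 3 steps the term is F ∨ (x2 ∨ x0), not yet normal

Working:
  start: (T ∨ (T ∨ x0)) ∧ ((x2 ∧ F) ∨ (x2 ∨ x0))
  [1] T ∧ ((x2 ∧ F) ∨ (x2 ∨ x0))
  [2] (x2 ∧ F) ∨ (x2 ∨ x0)
  [3] F ∨ (x2 ∨ x0)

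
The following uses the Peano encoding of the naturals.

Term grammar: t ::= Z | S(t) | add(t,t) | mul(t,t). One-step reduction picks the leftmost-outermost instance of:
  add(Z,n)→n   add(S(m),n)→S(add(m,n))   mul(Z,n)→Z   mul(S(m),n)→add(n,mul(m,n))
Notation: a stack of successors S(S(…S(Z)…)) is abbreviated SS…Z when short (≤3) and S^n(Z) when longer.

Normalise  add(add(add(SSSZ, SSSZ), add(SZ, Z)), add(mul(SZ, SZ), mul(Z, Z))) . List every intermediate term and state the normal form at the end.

  start: add(add(add(SSSZ, SSSZ), add(SZ, Z)), add(mul(SZ, SZ), mul(Z, Z)))
  step 1: add(add(S(add(SSZ, SSSZ)), add(SZ, Z)), add(mul(SZ, SZ), mul(Z, Z)))
  step 2: add(S(add(add(SSZ, SSSZ), add(SZ, Z))), add(mul(SZ, SZ), mul(Z, Z)))
  step 3: S(add(add(add(SSZ, SSSZ), add(SZ, Z)), add(mul(SZ, SZ), mul(Z, Z))))
  step 4: S(add(add(S(add(SZ, SSSZ)), add(SZ, Z)), add(mul(SZ, SZ), mul(Z, Z))))
  step 5: S(add(S(add(add(SZ, SSSZ), add(SZ, Z))), add(mul(SZ, SZ), mul(Z, Z))))
  step 6: S(S(add(add(add(SZ, SSSZ), add(SZ, Z)), add(mul(SZ, SZ), mul(Z, Z)))))
  step 7: S(S(add(add(S(add(Z, SSSZ)), add(SZ, Z)), add(mul(SZ, SZ), mul(Z, Z)))))
  step 8: S(S(add(S(add(add(Z, SSSZ), add(SZ, Z))), add(mul(SZ, SZ), mul(Z, Z)))))
  step 9: S(S(S(add(add(add(Z, SSSZ), add(SZ, Z)), add(mul(SZ, SZ), mul(Z, Z))))))
  step 10: S(S(S(add(add(SSSZ, add(SZ, Z)), add(mul(SZ, SZ), mul(Z, Z))))))
  step 11: S(S(S(add(S(add(SSZ, add(SZ, Z))), add(mul(SZ, SZ), mul(Z, Z))))))
  step 12: S(S(S(S(add(add(SSZ, add(SZ, Z)), add(mul(SZ, SZ), mul(Z, Z)))))))
  step 13: S(S(S(S(add(S(add(SZ, add(SZ, Z))), add(mul(SZ, SZ), mul(Z, Z)))))))
  step 14: S(S(S(S(S(add(add(SZ, add(SZ, Z)), add(mul(SZ, SZ), mul(Z, Z))))))))
  step 15: S(S(S(S(S(add(S(add(Z, add(SZ, Z))), add(mul(SZ, SZ), mul(Z, Z))))))))
  step 16: S(S(S(S(S(S(add(add(Z, add(SZ, Z)), add(mul(SZ, SZ), mul(Z, Z)))))))))
  step 17: S(S(S(S(S(S(add(add(SZ, Z), add(mul(SZ, SZ), mul(Z, Z)))))))))
  step 18: S(S(S(S(S(S(add(S(add(Z, Z)), add(mul(SZ, SZ), mul(Z, Z)))))))))
  step 19: S(S(S(S(S(S(S(add(add(Z, Z), add(mul(SZ, SZ), mul(Z, Z))))))))))
  step 20: S(S(S(S(S(S(S(add(Z, add(mul(SZ, SZ), mul(Z, Z))))))))))
  step 21: S(S(S(S(S(S(S(add(mul(SZ, SZ), mul(Z, Z)))))))))
  step 22: S(S(S(S(S(S(S(add(add(SZ, mul(Z, SZ)), mul(Z, Z)))))))))
  step 23: S(S(S(S(S(S(S(add(S(add(Z, mul(Z, SZ))), mul(Z, Z)))))))))
  step 24: S(S(S(S(S(S(S(S(add(add(Z, mul(Z, SZ)), mul(Z, Z))))))))))
  step 25: S(S(S(S(S(S(S(S(add(mul(Z, SZ), mul(Z, Z))))))))))
  step 26: S(S(S(S(S(S(S(S(add(Z, mul(Z, Z))))))))))
  step 27: S(S(S(S(S(S(S(S(mul(Z, Z)))))))))
  step 28: S^8(Z)

Answer: normal form = S^8(Z)  (in 28 steps)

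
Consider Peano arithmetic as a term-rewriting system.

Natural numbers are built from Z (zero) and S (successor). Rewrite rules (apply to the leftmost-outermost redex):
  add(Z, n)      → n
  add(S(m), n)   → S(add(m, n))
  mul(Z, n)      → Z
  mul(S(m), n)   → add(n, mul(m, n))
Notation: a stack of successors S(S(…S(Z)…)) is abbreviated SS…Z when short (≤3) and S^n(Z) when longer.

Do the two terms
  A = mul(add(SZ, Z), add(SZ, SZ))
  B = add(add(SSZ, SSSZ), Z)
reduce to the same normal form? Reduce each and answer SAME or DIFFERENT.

Answer: DIFFERENT — A ⇓ SSZ, B ⇓ S^5(Z)

Derivation:
Term A:
  start: mul(add(SZ, Z), add(SZ, SZ))
  →1  mul(S(add(Z, Z)), add(SZ, SZ))
  →2  add(add(SZ, SZ), mul(add(Z, Z), add(SZ, SZ)))
  →3  add(S(add(Z, SZ)), mul(add(Z, Z), add(SZ, SZ)))
  →4  S(add(add(Z, SZ), mul(add(Z, Z), add(SZ, SZ))))
  →5  S(add(SZ, mul(add(Z, Z), add(SZ, SZ))))
  →6  S(S(add(Z, mul(add(Z, Z), add(SZ, SZ)))))
  →7  S(S(mul(add(Z, Z), add(SZ, SZ))))
  →8  S(S(mul(Z, add(SZ, SZ))))
  →9  SSZ

Term B:
  start: add(add(SSZ, SSSZ), Z)
  →1  add(S(add(SZ, SSSZ)), Z)
  →2  S(add(add(SZ, SSSZ), Z))
  →3  S(add(S(add(Z, SSSZ)), Z))
  →4  S(S(add(add(Z, SSSZ), Z)))
  →5  S(S(add(SSSZ, Z)))
  →6  S(S(S(add(SSZ, Z))))
  →7  S(S(S(S(add(SZ, Z)))))
  →8  S(S(S(S(S(add(Z, Z))))))
  →9  S^5(Z)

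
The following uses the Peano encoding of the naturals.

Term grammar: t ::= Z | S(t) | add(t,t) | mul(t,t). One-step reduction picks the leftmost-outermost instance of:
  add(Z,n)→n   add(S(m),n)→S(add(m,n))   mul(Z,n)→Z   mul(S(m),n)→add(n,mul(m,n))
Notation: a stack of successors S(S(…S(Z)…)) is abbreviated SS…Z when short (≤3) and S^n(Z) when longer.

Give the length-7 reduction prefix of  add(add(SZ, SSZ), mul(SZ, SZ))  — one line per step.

Answer: after 7 steps: S(S(S(add(SZ, mul(Z, SZ)))))

Working:
  start: add(add(SZ, SSZ), mul(SZ, SZ))
  step 1: add(S(add(Z, SSZ)), mul(SZ, SZ))
  step 2: S(add(add(Z, SSZ), mul(SZ, SZ)))
  step 3: S(add(SSZ, mul(SZ, SZ)))
  step 4: S(S(add(SZ, mul(SZ, SZ))))
  step 5: S(S(S(add(Z, mul(SZ, SZ)))))
  step 6: S(S(S(mul(SZ, SZ))))
  step 7: S(S(S(add(SZ, mul(Z, SZ)))))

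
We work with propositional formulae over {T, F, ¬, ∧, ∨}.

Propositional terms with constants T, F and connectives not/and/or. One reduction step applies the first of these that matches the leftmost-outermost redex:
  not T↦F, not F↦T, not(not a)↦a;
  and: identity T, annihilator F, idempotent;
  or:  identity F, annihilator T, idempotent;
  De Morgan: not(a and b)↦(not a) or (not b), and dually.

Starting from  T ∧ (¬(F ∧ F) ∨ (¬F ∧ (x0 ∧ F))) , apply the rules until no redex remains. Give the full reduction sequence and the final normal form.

Answer: normal form = T  (in 5 steps)

Working:
  start: T ∧ (¬(F ∧ F) ∨ (¬F ∧ (x0 ∧ F)))
  →1  ¬(F ∧ F) ∨ (¬F ∧ (x0 ∧ F))
  →2  (¬F ∨ ¬F) ∨ (¬F ∧ (x0 ∧ F))
  →3  ¬F ∨ (¬F ∧ (x0 ∧ F))
  →4  T ∨ (¬F ∧ (x0 ∧ F))
  →5  T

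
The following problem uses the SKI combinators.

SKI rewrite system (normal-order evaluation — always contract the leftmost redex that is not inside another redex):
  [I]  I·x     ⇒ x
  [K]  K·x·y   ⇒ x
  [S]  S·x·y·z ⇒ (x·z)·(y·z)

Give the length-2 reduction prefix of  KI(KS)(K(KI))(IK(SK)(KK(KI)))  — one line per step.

  start: KI(KS)(K(KI))(IK(SK)(KK(KI)))
  step 1: I(K(KI))(IK(SK)(KK(KI)))
  step 2: K(KI)(IK(SK)(KK(KI)))

Answer: after 2 steps: K(KI)(IK(SK)(KK(KI)))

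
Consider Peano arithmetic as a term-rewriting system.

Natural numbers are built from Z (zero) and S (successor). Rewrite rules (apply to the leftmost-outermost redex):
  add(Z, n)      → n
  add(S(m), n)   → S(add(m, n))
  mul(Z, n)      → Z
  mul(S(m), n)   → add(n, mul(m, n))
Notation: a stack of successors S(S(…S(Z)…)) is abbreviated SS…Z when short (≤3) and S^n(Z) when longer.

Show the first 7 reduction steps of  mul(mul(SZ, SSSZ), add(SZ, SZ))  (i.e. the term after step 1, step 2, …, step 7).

Answer: after 7 steps: S(S(add(Z, mul(add(SSZ, mul(Z, SSSZ)), add(SZ, SZ)))))

Derivation:
  start: mul(mul(SZ, SSSZ), add(SZ, SZ))
  →1  mul(add(SSSZ, mul(Z, SSSZ)), add(SZ, SZ))
  →2  mul(S(add(SSZ, mul(Z, SSSZ))), add(SZ, SZ))
  →3  add(add(SZ, SZ), mul(add(SSZ, mul(Z, SSSZ)), add(SZ, SZ)))
  →4  add(S(add(Z, SZ)), mul(add(SSZ, mul(Z, SSSZ)), add(SZ, SZ)))
  →5  S(add(add(Z, SZ), mul(add(SSZ, mul(Z, SSSZ)), add(SZ, SZ))))
  →6  S(add(SZ, mul(add(SSZ, mul(Z, SSSZ)), add(SZ, SZ))))
  →7  S(S(add(Z, mul(add(SSZ, mul(Z, SSSZ)), add(SZ, SZ)))))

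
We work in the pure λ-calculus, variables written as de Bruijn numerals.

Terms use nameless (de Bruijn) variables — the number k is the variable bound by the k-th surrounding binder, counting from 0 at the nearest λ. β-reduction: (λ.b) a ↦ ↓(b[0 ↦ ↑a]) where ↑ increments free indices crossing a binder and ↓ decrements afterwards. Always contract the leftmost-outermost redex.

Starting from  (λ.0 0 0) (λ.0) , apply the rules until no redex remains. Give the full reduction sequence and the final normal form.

  start: (λ.0 0 0) (λ.0)
  [1] (λ.0) (λ.0) (λ.0)
  [2] (λ.0) (λ.0)
  [3] λ.0

Answer: normal form = λ.0  (in 3 steps)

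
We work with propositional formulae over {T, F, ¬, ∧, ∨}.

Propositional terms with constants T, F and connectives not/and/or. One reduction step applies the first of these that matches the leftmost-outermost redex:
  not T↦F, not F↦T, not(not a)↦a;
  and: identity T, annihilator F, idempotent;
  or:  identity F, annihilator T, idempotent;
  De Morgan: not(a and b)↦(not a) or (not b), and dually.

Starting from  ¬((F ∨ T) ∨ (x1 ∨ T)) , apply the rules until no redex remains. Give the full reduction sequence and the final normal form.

  start: ¬((F ∨ T) ∨ (x1 ∨ T))
  step 1: ¬(F ∨ T) ∧ ¬(x1 ∨ T)
  step 2: (¬F ∧ ¬T) ∧ ¬(x1 ∨ T)
  step 3: (T ∧ ¬T) ∧ ¬(x1 ∨ T)
  step 4: ¬T ∧ ¬(x1 ∨ T)
  step 5: F ∧ ¬(x1 ∨ T)
  step 6: F

Answer: normal form = F  (in 6 steps)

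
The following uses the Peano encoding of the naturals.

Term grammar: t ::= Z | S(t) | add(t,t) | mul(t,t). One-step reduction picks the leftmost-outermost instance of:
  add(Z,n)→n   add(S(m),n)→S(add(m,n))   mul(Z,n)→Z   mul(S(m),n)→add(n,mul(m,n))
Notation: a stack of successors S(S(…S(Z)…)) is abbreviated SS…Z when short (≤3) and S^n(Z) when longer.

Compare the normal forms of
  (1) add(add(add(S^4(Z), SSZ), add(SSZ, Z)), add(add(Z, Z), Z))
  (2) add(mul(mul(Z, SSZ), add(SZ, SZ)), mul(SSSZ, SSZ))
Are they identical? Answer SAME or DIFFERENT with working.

Answer: DIFFERENT — A ⇓ S^8(Z), B ⇓ S^6(Z)

Derivation:
Term A:
  start: add(add(add(S^4(Z), SSZ), add(SSZ, Z)), add(add(Z, Z), Z))
  [1] add(add(S(add(SSSZ, SSZ)), add(SSZ, Z)), add(add(Z, Z), Z))
  [2] add(S(add(add(SSSZ, SSZ), add(SSZ, Z))), add(add(Z, Z), Z))
  [3] S(add(add(add(SSSZ, SSZ), add(SSZ, Z)), add(add(Z, Z), Z)))
  [4] S(add(add(S(add(SSZ, SSZ)), add(SSZ, Z)), add(add(Z, Z), Z)))
  [5] S(add(S(add(add(SSZ, SSZ), add(SSZ, Z))), add(add(Z, Z), Z)))
  [6] S(S(add(add(add(SSZ, SSZ), add(SSZ, Z)), add(add(Z, Z), Z))))
  [7] S(S(add(add(S(add(SZ, SSZ)), add(SSZ, Z)), add(add(Z, Z), Z))))
  [8] S(S(add(S(add(add(SZ, SSZ), add(SSZ, Z))), add(add(Z, Z), Z))))
  [9] S(S(S(add(add(add(SZ, SSZ), add(SSZ, Z)), add(add(Z, Z), Z)))))
  [10] S(S(S(add(add(S(add(Z, SSZ)), add(SSZ, Z)), add(add(Z, Z), Z)))))
  [11] S(S(S(add(S(add(add(Z, SSZ), add(SSZ, Z))), add(add(Z, Z), Z)))))
  [12] S(S(S(S(add(add(add(Z, SSZ), add(SSZ, Z)), add(add(Z, Z), Z))))))
  [13] S(S(S(S(add(add(SSZ, add(SSZ, Z)), add(add(Z, Z), Z))))))
  [14] S(S(S(S(add(S(add(SZ, add(SSZ, Z))), add(add(Z, Z), Z))))))
  [15] S(S(S(S(S(add(add(SZ, add(SSZ, Z)), add(add(Z, Z), Z)))))))
  [16] S(S(S(S(S(add(S(add(Z, add(SSZ, Z))), add(add(Z, Z), Z)))))))
  [17] S(S(S(S(S(S(add(add(Z, add(SSZ, Z)), add(add(Z, Z), Z))))))))
  [18] S(S(S(S(S(S(add(add(SSZ, Z), add(add(Z, Z), Z))))))))
  [19] S(S(S(S(S(S(add(S(add(SZ, Z)), add(add(Z, Z), Z))))))))
  [20] S(S(S(S(S(S(S(add(add(SZ, Z), add(add(Z, Z), Z)))))))))
  [21] S(S(S(S(S(S(S(add(S(add(Z, Z)), add(add(Z, Z), Z)))))))))
  [22] S(S(S(S(S(S(S(S(add(add(Z, Z), add(add(Z, Z), Z))))))))))
  [23] S(S(S(S(S(S(S(S(add(Z, add(add(Z, Z), Z))))))))))
  [24] S(S(S(S(S(S(S(S(add(add(Z, Z), Z)))))))))
  [25] S(S(S(S(S(S(S(S(add(Z, Z)))))))))
  [26] S^8(Z)

Term B:
  start: add(mul(mul(Z, SSZ), add(SZ, SZ)), mul(SSSZ, SSZ))
  [1] add(mul(Z, add(SZ, SZ)), mul(SSSZ, SSZ))
  [2] add(Z, mul(SSSZ, SSZ))
  [3] mul(SSSZ, SSZ)
  [4] add(SSZ, mul(SSZ, SSZ))
  [5] S(add(SZ, mul(SSZ, SSZ)))
  [6] S(S(add(Z, mul(SSZ, SSZ))))
  [7] S(S(mul(SSZ, SSZ)))
  [8] S(S(add(SSZ, mul(SZ, SSZ))))
  [9] S(S(S(add(SZ, mul(SZ, SSZ)))))
  [10] S(S(S(S(add(Z, mul(SZ, SSZ))))))
  [11] S(S(S(S(mul(SZ, SSZ)))))
  [12] S(S(S(S(add(SSZ, mul(Z, SSZ))))))
  [13] S(S(S(S(S(add(SZ, mul(Z, SSZ)))))))
  [14] S(S(S(S(S(S(add(Z, mul(Z, SSZ))))))))
  [15] S(S(S(S(S(S(mul(Z, SSZ)))))))
  [16] S^6(Z)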